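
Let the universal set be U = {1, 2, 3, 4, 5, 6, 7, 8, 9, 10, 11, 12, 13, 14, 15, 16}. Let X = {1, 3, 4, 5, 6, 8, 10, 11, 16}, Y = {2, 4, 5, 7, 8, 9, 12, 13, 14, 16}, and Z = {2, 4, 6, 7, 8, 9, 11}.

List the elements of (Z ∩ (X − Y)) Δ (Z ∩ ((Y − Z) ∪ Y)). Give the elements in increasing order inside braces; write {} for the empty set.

X − Y = {1, 3, 6, 10, 11}
Z ∩ (X − Y) = {6, 11}
Y − Z = {5, 12, 13, 14, 16}
(Y − Z) ∪ Y = {2, 4, 5, 7, 8, 9, 12, 13, 14, 16}
Z ∩ ((Y − Z) ∪ Y) = {2, 4, 7, 8, 9}
(Z ∩ (X − Y)) Δ (Z ∩ ((Y − Z) ∪ Y)) = {2, 4, 6, 7, 8, 9, 11}

{2, 4, 6, 7, 8, 9, 11}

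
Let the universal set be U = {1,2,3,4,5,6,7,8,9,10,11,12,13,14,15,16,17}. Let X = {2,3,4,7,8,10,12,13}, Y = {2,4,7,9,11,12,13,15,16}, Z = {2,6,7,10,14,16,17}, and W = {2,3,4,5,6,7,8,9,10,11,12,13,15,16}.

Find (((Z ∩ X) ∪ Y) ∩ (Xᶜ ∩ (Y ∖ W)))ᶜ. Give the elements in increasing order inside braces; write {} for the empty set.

Z ∩ X = {2,7,10}
(Z ∩ X) ∪ Y = {2,4,7,9,10,11,12,13,15,16}
Xᶜ = {1,5,6,9,11,14,15,16,17}
Y ∖ W = {}
Xᶜ ∩ (Y ∖ W) = {}
((Z ∩ X) ∪ Y) ∩ (Xᶜ ∩ (Y ∖ W)) = {}
(((Z ∩ X) ∪ Y) ∩ (Xᶜ ∩ (Y ∖ W)))ᶜ = {1,2,3,4,5,6,7,8,9,10,11,12,13,14,15,16,17}

{1,2,3,4,5,6,7,8,9,10,11,12,13,14,15,16,17}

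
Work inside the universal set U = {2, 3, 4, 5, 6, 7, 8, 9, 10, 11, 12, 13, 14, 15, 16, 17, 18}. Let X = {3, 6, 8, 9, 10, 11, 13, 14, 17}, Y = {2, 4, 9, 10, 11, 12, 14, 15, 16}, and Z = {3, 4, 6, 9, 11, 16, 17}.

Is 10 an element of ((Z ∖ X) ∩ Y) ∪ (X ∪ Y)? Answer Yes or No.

10 ∉ Z and 10 ∈ X, so 10 ∉ Z ∖ X
10 ∉ (Z ∖ X) and 10 ∈ Y, so 10 ∉ (Z ∖ X) ∩ Y
10 ∈ X and 10 ∈ Y, so 10 ∈ X ∪ Y
10 ∉ ((Z ∖ X) ∩ Y) and 10 ∈ (X ∪ Y), so 10 ∈ ((Z ∖ X) ∩ Y) ∪ (X ∪ Y)

Yes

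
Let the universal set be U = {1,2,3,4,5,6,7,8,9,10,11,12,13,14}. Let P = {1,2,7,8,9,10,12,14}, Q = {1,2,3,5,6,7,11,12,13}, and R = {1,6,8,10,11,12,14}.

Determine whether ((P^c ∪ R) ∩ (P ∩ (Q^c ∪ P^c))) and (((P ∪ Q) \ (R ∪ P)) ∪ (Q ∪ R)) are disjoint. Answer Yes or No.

P^c = {3,4,5,6,11,13}
P^c ∪ R = {1,3,4,5,6,8,10,11,12,13,14}
Q^c = {4,8,9,10,14}
Q^c ∪ P^c = {3,4,5,6,8,9,10,11,13,14}
P ∩ (Q^c ∪ P^c) = {8,9,10,14}
(P^c ∪ R) ∩ (P ∩ (Q^c ∪ P^c)) = {8,10,14}
P ∪ Q = {1,2,3,5,6,7,8,9,10,11,12,13,14}
R ∪ P = {1,2,6,7,8,9,10,11,12,14}
(P ∪ Q) \ (R ∪ P) = {3,5,13}
Q ∪ R = {1,2,3,5,6,7,8,10,11,12,13,14}
((P ∪ Q) \ (R ∪ P)) ∪ (Q ∪ R) = {1,2,3,5,6,7,8,10,11,12,13,14}
8 lies in both, so they are not disjoint.

No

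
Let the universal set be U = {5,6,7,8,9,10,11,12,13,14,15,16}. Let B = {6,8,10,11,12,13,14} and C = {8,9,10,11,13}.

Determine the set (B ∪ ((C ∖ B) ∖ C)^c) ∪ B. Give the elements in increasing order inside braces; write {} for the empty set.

C ∖ B = {9}
(C ∖ B) ∖ C = {}
((C ∖ B) ∖ C)^c = {5,6,7,8,9,10,11,12,13,14,15,16}
B ∪ ((C ∖ B) ∖ C)^c = {5,6,7,8,9,10,11,12,13,14,15,16}
(B ∪ ((C ∖ B) ∖ C)^c) ∪ B = {5,6,7,8,9,10,11,12,13,14,15,16}

{5,6,7,8,9,10,11,12,13,14,15,16}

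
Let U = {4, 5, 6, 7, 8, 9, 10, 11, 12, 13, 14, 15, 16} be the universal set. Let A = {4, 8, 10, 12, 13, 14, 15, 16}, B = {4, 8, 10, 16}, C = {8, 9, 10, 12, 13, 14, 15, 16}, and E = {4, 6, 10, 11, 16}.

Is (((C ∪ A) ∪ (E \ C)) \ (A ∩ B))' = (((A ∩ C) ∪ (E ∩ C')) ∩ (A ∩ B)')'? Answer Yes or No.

No

C ∪ A = {4, 8, 9, 10, 12, 13, 14, 15, 16}
E \ C = {4, 6, 11}
(C ∪ A) ∪ (E \ C) = {4, 6, 8, 9, 10, 11, 12, 13, 14, 15, 16}
A ∩ B = {4, 8, 10, 16}
((C ∪ A) ∪ (E \ C)) \ (A ∩ B) = {6, 9, 11, 12, 13, 14, 15}
(((C ∪ A) ∪ (E \ C)) \ (A ∩ B))' = {4, 5, 7, 8, 10, 16}
A ∩ C = {8, 10, 12, 13, 14, 15, 16}
C' = {4, 5, 6, 7, 11}
E ∩ C' = {4, 6, 11}
(A ∩ C) ∪ (E ∩ C') = {4, 6, 8, 10, 11, 12, 13, 14, 15, 16}
(A ∩ B)' = {5, 6, 7, 9, 11, 12, 13, 14, 15}
((A ∩ C) ∪ (E ∩ C')) ∩ (A ∩ B)' = {6, 11, 12, 13, 14, 15}
(((A ∩ C) ∪ (E ∩ C')) ∩ (A ∩ B)')' = {4, 5, 7, 8, 9, 10, 16}
9 ∈ (((A ∩ C) ∪ (E ∩ C')) ∩ (A ∩ B)')' but 9 ∉ (((C ∪ A) ∪ (E \ C)) \ (A ∩ B))', so they differ.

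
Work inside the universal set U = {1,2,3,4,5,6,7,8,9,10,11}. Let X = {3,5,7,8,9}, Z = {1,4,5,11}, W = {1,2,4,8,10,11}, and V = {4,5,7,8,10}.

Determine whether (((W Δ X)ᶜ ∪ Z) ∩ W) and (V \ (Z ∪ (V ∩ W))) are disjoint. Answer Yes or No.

W Δ X = {1,2,3,4,5,7,9,10,11}
(W Δ X)ᶜ = {6,8}
(W Δ X)ᶜ ∪ Z = {1,4,5,6,8,11}
((W Δ X)ᶜ ∪ Z) ∩ W = {1,4,8,11}
V ∩ W = {4,8,10}
Z ∪ (V ∩ W) = {1,4,5,8,10,11}
V \ (Z ∪ (V ∩ W)) = {7}
{1,4,8,11} and {7} share no elements.

Yes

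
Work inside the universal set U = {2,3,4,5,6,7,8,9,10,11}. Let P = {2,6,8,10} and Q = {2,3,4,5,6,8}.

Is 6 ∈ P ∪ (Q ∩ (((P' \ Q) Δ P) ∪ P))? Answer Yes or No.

Yes

6 ∈ P, so 6 ∉ P'
6 ∉ P' and 6 ∈ Q, so 6 ∉ P' \ Q
6 ∉ (P' \ Q) and 6 ∈ P, so 6 ∈ (P' \ Q) Δ P
6 ∈ ((P' \ Q) Δ P) and 6 ∈ P, so 6 ∈ ((P' \ Q) Δ P) ∪ P
6 ∈ Q and 6 ∈ (((P' \ Q) Δ P) ∪ P), so 6 ∈ Q ∩ (((P' \ Q) Δ P) ∪ P)
6 ∈ P and 6 ∈ (Q ∩ (((P' \ Q) Δ P) ∪ P)), so 6 ∈ P ∪ (Q ∩ (((P' \ Q) Δ P) ∪ P))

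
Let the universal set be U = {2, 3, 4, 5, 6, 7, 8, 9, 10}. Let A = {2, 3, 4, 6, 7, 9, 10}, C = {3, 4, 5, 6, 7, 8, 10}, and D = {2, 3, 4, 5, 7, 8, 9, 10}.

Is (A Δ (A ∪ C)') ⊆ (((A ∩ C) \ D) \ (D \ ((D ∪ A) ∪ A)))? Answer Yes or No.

A ∪ C = {2, 3, 4, 5, 6, 7, 8, 9, 10}
(A ∪ C)' = {}
A Δ (A ∪ C)' = {2, 3, 4, 6, 7, 9, 10}
A ∩ C = {3, 4, 6, 7, 10}
(A ∩ C) \ D = {6}
D ∪ A = {2, 3, 4, 5, 6, 7, 8, 9, 10}
(D ∪ A) ∪ A = {2, 3, 4, 5, 6, 7, 8, 9, 10}
D \ ((D ∪ A) ∪ A) = {}
((A ∩ C) \ D) \ (D \ ((D ∪ A) ∪ A)) = {6}
2 ∈ A Δ (A ∪ C)' but 2 ∉ ((A ∩ C) \ D) \ (D \ ((D ∪ A) ∪ A)), so the inclusion fails.

No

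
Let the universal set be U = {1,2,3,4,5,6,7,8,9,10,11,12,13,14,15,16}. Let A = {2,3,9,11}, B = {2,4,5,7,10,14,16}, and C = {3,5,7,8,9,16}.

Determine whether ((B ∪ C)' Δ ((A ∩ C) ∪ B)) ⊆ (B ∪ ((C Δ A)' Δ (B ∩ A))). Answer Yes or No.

B ∪ C = {2,3,4,5,7,8,9,10,14,16}
(B ∪ C)' = {1,6,11,12,13,15}
A ∩ C = {3,9}
(A ∩ C) ∪ B = {2,3,4,5,7,9,10,14,16}
(B ∪ C)' Δ ((A ∩ C) ∪ B) = {1,2,3,4,5,6,7,9,10,11,12,13,14,15,16}
C Δ A = {2,5,7,8,11,16}
(C Δ A)' = {1,3,4,6,9,10,12,13,14,15}
B ∩ A = {2}
(C Δ A)' Δ (B ∩ A) = {1,2,3,4,6,9,10,12,13,14,15}
B ∪ ((C Δ A)' Δ (B ∩ A)) = {1,2,3,4,5,6,7,9,10,12,13,14,15,16}
11 ∈ (B ∪ C)' Δ ((A ∩ C) ∪ B) but 11 ∉ B ∪ ((C Δ A)' Δ (B ∩ A)), so the inclusion fails.

No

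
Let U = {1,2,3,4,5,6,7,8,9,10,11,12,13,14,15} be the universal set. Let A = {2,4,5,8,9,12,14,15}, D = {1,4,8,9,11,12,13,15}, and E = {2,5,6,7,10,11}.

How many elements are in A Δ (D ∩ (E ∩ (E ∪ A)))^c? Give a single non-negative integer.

6

E ∪ A = {2,4,5,6,7,8,9,10,11,12,14,15}
E ∩ (E ∪ A) = {2,5,6,7,10,11}
D ∩ (E ∩ (E ∪ A)) = {11}
(D ∩ (E ∩ (E ∪ A)))^c = {1,2,3,4,5,6,7,8,9,10,12,13,14,15}
A Δ (D ∩ (E ∩ (E ∪ A)))^c = {1,3,6,7,10,13}
|A Δ (D ∩ (E ∩ (E ∪ A)))^c| = 6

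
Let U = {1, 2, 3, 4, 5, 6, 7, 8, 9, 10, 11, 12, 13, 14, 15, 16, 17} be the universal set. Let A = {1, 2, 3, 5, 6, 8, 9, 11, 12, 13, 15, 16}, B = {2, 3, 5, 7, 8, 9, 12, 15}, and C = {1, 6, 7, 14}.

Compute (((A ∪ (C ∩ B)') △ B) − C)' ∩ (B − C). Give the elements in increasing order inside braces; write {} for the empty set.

C ∩ B = {7}
(C ∩ B)' = {1, 2, 3, 4, 5, 6, 8, 9, 10, 11, 12, 13, 14, 15, 16, 17}
A ∪ (C ∩ B)' = {1, 2, 3, 4, 5, 6, 8, 9, 10, 11, 12, 13, 14, 15, 16, 17}
(A ∪ (C ∩ B)') △ B = {1, 4, 6, 7, 10, 11, 13, 14, 16, 17}
((A ∪ (C ∩ B)') △ B) − C = {4, 10, 11, 13, 16, 17}
(((A ∪ (C ∩ B)') △ B) − C)' = {1, 2, 3, 5, 6, 7, 8, 9, 12, 14, 15}
B − C = {2, 3, 5, 8, 9, 12, 15}
(((A ∪ (C ∩ B)') △ B) − C)' ∩ (B − C) = {2, 3, 5, 8, 9, 12, 15}

{2, 3, 5, 8, 9, 12, 15}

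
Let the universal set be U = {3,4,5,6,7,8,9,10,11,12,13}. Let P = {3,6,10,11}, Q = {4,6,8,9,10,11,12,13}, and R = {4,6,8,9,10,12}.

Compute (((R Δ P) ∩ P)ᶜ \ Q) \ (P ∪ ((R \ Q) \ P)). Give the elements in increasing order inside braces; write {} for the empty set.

{5,7}

R Δ P = {3,4,8,9,11,12}
(R Δ P) ∩ P = {3,11}
((R Δ P) ∩ P)ᶜ = {4,5,6,7,8,9,10,12,13}
((R Δ P) ∩ P)ᶜ \ Q = {5,7}
R \ Q = {}
(R \ Q) \ P = {}
P ∪ ((R \ Q) \ P) = {3,6,10,11}
(((R Δ P) ∩ P)ᶜ \ Q) \ (P ∪ ((R \ Q) \ P)) = {5,7}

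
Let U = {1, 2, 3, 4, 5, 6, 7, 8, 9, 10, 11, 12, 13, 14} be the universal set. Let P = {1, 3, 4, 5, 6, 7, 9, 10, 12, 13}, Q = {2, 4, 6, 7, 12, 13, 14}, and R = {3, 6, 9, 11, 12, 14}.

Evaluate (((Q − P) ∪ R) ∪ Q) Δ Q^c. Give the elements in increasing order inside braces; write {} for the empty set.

{1, 2, 4, 5, 6, 7, 8, 10, 12, 13, 14}

Q − P = {2, 14}
(Q − P) ∪ R = {2, 3, 6, 9, 11, 12, 14}
((Q − P) ∪ R) ∪ Q = {2, 3, 4, 6, 7, 9, 11, 12, 13, 14}
Q^c = {1, 3, 5, 8, 9, 10, 11}
(((Q − P) ∪ R) ∪ Q) Δ Q^c = {1, 2, 4, 5, 6, 7, 8, 10, 12, 13, 14}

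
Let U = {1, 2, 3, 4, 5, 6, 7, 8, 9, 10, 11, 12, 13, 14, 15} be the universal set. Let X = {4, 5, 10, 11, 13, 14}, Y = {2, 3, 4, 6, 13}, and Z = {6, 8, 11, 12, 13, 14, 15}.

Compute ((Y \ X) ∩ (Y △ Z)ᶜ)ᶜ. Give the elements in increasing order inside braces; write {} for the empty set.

Y \ X = {2, 3, 6}
Y △ Z = {2, 3, 4, 8, 11, 12, 14, 15}
(Y △ Z)ᶜ = {1, 5, 6, 7, 9, 10, 13}
(Y \ X) ∩ (Y △ Z)ᶜ = {6}
((Y \ X) ∩ (Y △ Z)ᶜ)ᶜ = {1, 2, 3, 4, 5, 7, 8, 9, 10, 11, 12, 13, 14, 15}

{1, 2, 3, 4, 5, 7, 8, 9, 10, 11, 12, 13, 14, 15}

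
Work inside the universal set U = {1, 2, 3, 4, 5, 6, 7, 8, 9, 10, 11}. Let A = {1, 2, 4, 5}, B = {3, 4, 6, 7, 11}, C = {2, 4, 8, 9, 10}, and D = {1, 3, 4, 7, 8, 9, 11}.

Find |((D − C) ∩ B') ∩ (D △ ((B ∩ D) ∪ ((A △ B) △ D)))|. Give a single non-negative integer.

1

D − C = {1, 3, 7, 11}
B' = {1, 2, 5, 8, 9, 10}
(D − C) ∩ B' = {1}
B ∩ D = {3, 4, 7, 11}
A △ B = {1, 2, 3, 5, 6, 7, 11}
(A △ B) △ D = {2, 4, 5, 6, 8, 9}
(B ∩ D) ∪ ((A △ B) △ D) = {2, 3, 4, 5, 6, 7, 8, 9, 11}
D △ ((B ∩ D) ∪ ((A △ B) △ D)) = {1, 2, 5, 6}
((D − C) ∩ B') ∩ (D △ ((B ∩ D) ∪ ((A △ B) △ D))) = {1}
|((D − C) ∩ B') ∩ (D △ ((B ∩ D) ∪ ((A △ B) △ D)))| = 1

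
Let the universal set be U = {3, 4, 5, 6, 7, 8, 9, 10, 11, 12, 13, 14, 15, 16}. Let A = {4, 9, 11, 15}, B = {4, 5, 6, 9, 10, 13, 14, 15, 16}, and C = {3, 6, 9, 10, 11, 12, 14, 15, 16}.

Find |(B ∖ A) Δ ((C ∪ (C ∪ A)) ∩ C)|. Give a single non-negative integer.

7

B ∖ A = {5, 6, 10, 13, 14, 16}
C ∪ A = {3, 4, 6, 9, 10, 11, 12, 14, 15, 16}
C ∪ (C ∪ A) = {3, 4, 6, 9, 10, 11, 12, 14, 15, 16}
(C ∪ (C ∪ A)) ∩ C = {3, 6, 9, 10, 11, 12, 14, 15, 16}
(B ∖ A) Δ ((C ∪ (C ∪ A)) ∩ C) = {3, 5, 9, 11, 12, 13, 15}
|(B ∖ A) Δ ((C ∪ (C ∪ A)) ∩ C)| = 7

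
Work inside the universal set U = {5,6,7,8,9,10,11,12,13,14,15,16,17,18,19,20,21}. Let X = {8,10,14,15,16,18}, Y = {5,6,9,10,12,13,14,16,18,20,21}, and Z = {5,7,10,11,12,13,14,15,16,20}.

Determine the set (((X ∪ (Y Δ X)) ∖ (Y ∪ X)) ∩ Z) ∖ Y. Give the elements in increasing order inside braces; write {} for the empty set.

{}

Y Δ X = {5,6,8,9,12,13,15,20,21}
X ∪ (Y Δ X) = {5,6,8,9,10,12,13,14,15,16,18,20,21}
Y ∪ X = {5,6,8,9,10,12,13,14,15,16,18,20,21}
(X ∪ (Y Δ X)) ∖ (Y ∪ X) = {}
((X ∪ (Y Δ X)) ∖ (Y ∪ X)) ∩ Z = {}
(((X ∪ (Y Δ X)) ∖ (Y ∪ X)) ∩ Z) ∖ Y = {}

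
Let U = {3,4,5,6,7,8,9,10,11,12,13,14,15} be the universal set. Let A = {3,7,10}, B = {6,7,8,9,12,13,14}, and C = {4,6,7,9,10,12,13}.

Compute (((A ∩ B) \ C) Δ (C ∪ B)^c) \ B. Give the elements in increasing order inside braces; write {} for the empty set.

{3,5,11,15}

A ∩ B = {7}
(A ∩ B) \ C = {}
C ∪ B = {4,6,7,8,9,10,12,13,14}
(C ∪ B)^c = {3,5,11,15}
((A ∩ B) \ C) Δ (C ∪ B)^c = {3,5,11,15}
(((A ∩ B) \ C) Δ (C ∪ B)^c) \ B = {3,5,11,15}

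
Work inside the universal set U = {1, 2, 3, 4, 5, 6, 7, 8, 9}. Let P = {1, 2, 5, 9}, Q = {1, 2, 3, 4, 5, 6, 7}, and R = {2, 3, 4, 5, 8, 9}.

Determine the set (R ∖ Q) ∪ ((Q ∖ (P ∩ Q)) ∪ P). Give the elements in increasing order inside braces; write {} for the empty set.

{1, 2, 3, 4, 5, 6, 7, 8, 9}

R ∖ Q = {8, 9}
P ∩ Q = {1, 2, 5}
Q ∖ (P ∩ Q) = {3, 4, 6, 7}
(Q ∖ (P ∩ Q)) ∪ P = {1, 2, 3, 4, 5, 6, 7, 9}
(R ∖ Q) ∪ ((Q ∖ (P ∩ Q)) ∪ P) = {1, 2, 3, 4, 5, 6, 7, 8, 9}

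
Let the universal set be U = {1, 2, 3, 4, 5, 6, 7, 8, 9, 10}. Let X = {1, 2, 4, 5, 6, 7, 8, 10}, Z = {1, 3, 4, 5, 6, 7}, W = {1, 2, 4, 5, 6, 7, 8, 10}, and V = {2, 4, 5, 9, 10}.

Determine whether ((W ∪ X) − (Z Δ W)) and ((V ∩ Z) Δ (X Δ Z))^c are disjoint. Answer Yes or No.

No

W ∪ X = {1, 2, 4, 5, 6, 7, 8, 10}
Z Δ W = {2, 3, 8, 10}
(W ∪ X) − (Z Δ W) = {1, 4, 5, 6, 7}
V ∩ Z = {4, 5}
X Δ Z = {2, 3, 8, 10}
(V ∩ Z) Δ (X Δ Z) = {2, 3, 4, 5, 8, 10}
((V ∩ Z) Δ (X Δ Z))^c = {1, 6, 7, 9}
1 lies in both, so they are not disjoint.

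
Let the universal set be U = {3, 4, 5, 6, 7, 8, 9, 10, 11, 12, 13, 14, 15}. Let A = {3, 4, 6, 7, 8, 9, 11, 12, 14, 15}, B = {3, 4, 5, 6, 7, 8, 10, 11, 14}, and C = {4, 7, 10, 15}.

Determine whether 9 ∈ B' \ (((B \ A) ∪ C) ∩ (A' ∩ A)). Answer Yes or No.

Yes

9 ∉ B, so 9 ∈ B'
9 ∉ B and 9 ∈ A, so 9 ∉ B \ A
9 ∉ (B \ A) and 9 ∉ C, so 9 ∉ (B \ A) ∪ C
9 ∈ A, so 9 ∉ A'
9 ∉ A' and 9 ∈ A, so 9 ∉ A' ∩ A
9 ∉ ((B \ A) ∪ C) and 9 ∉ (A' ∩ A), so 9 ∉ ((B \ A) ∪ C) ∩ (A' ∩ A)
9 ∈ B' and 9 ∉ (((B \ A) ∪ C) ∩ (A' ∩ A)), so 9 ∈ B' \ (((B \ A) ∪ C) ∩ (A' ∩ A))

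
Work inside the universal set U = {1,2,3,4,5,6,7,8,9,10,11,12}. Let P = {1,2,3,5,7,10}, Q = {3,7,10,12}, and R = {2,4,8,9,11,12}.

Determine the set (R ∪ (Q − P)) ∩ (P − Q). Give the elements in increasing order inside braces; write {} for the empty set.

Q − P = {12}
R ∪ (Q − P) = {2,4,8,9,11,12}
P − Q = {1,2,5}
(R ∪ (Q − P)) ∩ (P − Q) = {2}

{2}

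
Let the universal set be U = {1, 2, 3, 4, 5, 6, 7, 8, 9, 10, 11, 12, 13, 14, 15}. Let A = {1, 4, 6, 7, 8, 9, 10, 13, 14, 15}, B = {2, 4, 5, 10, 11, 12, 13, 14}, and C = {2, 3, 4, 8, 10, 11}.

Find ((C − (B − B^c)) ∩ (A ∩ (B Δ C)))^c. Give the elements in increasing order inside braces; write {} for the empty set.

B^c = {1, 3, 6, 7, 8, 9, 15}
B − B^c = {2, 4, 5, 10, 11, 12, 13, 14}
C − (B − B^c) = {3, 8}
B Δ C = {3, 5, 8, 12, 13, 14}
A ∩ (B Δ C) = {8, 13, 14}
(C − (B − B^c)) ∩ (A ∩ (B Δ C)) = {8}
((C − (B − B^c)) ∩ (A ∩ (B Δ C)))^c = {1, 2, 3, 4, 5, 6, 7, 9, 10, 11, 12, 13, 14, 15}

{1, 2, 3, 4, 5, 6, 7, 9, 10, 11, 12, 13, 14, 15}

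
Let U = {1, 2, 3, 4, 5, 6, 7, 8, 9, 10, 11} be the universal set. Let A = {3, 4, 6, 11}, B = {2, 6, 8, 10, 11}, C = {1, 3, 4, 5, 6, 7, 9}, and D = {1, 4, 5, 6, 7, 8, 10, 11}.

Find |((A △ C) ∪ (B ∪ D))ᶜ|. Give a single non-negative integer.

1

A △ C = {1, 5, 7, 9, 11}
B ∪ D = {1, 2, 4, 5, 6, 7, 8, 10, 11}
(A △ C) ∪ (B ∪ D) = {1, 2, 4, 5, 6, 7, 8, 9, 10, 11}
((A △ C) ∪ (B ∪ D))ᶜ = {3}
|((A △ C) ∪ (B ∪ D))ᶜ| = 1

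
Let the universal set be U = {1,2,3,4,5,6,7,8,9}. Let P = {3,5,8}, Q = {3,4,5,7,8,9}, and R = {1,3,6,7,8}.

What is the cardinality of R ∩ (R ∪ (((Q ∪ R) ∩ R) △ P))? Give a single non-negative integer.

5

Q ∪ R = {1,3,4,5,6,7,8,9}
(Q ∪ R) ∩ R = {1,3,6,7,8}
((Q ∪ R) ∩ R) △ P = {1,5,6,7}
R ∪ (((Q ∪ R) ∩ R) △ P) = {1,3,5,6,7,8}
R ∩ (R ∪ (((Q ∪ R) ∩ R) △ P)) = {1,3,6,7,8}
|R ∩ (R ∪ (((Q ∪ R) ∩ R) △ P))| = 5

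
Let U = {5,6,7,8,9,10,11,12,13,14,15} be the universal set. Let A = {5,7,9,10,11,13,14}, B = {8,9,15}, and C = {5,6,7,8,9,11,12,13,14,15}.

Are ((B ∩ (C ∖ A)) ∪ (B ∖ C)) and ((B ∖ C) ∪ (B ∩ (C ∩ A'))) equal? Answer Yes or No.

C ∖ A = {6,8,12,15}
B ∩ (C ∖ A) = {8,15}
B ∖ C = {}
(B ∩ (C ∖ A)) ∪ (B ∖ C) = {8,15}
A' = {6,8,12,15}
C ∩ A' = {6,8,12,15}
B ∩ (C ∩ A') = {8,15}
(B ∖ C) ∪ (B ∩ (C ∩ A')) = {8,15}
Both equal {8,15}, so (B ∩ (C ∖ A)) ∪ (B ∖ C) = (B ∖ C) ∪ (B ∩ (C ∩ A')).

Yes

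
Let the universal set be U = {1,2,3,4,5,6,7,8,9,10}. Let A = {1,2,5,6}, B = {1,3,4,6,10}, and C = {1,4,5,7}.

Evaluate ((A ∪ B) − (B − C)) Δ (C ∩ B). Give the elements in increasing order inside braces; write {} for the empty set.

A ∪ B = {1,2,3,4,5,6,10}
B − C = {3,6,10}
(A ∪ B) − (B − C) = {1,2,4,5}
C ∩ B = {1,4}
((A ∪ B) − (B − C)) Δ (C ∩ B) = {2,5}

{2,5}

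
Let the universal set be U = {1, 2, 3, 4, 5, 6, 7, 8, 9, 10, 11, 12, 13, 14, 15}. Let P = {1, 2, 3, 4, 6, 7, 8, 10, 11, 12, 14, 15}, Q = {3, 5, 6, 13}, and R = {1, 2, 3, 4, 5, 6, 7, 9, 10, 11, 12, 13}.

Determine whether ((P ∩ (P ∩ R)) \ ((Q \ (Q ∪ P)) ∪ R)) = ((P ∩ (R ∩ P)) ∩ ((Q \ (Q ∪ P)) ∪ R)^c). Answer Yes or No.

Yes

P ∩ R = {1, 2, 3, 4, 6, 7, 10, 11, 12}
P ∩ (P ∩ R) = {1, 2, 3, 4, 6, 7, 10, 11, 12}
Q ∪ P = {1, 2, 3, 4, 5, 6, 7, 8, 10, 11, 12, 13, 14, 15}
Q \ (Q ∪ P) = {}
(Q \ (Q ∪ P)) ∪ R = {1, 2, 3, 4, 5, 6, 7, 9, 10, 11, 12, 13}
(P ∩ (P ∩ R)) \ ((Q \ (Q ∪ P)) ∪ R) = {}
R ∩ P = {1, 2, 3, 4, 6, 7, 10, 11, 12}
P ∩ (R ∩ P) = {1, 2, 3, 4, 6, 7, 10, 11, 12}
((Q \ (Q ∪ P)) ∪ R)^c = {8, 14, 15}
(P ∩ (R ∩ P)) ∩ ((Q \ (Q ∪ P)) ∪ R)^c = {}
Both equal {}, so (P ∩ (P ∩ R)) \ ((Q \ (Q ∪ P)) ∪ R) = (P ∩ (R ∩ P)) ∩ ((Q \ (Q ∪ P)) ∪ R)^c.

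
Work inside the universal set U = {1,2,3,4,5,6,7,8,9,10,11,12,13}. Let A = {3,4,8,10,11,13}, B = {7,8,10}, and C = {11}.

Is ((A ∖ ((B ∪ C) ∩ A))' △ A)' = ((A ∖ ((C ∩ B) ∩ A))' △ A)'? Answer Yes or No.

No

B ∪ C = {7,8,10,11}
(B ∪ C) ∩ A = {8,10,11}
A ∖ ((B ∪ C) ∩ A) = {3,4,13}
(A ∖ ((B ∪ C) ∩ A))' = {1,2,5,6,7,8,9,10,11,12}
(A ∖ ((B ∪ C) ∩ A))' △ A = {1,2,3,4,5,6,7,9,12,13}
((A ∖ ((B ∪ C) ∩ A))' △ A)' = {8,10,11}
C ∩ B = {}
(C ∩ B) ∩ A = {}
A ∖ ((C ∩ B) ∩ A) = {3,4,8,10,11,13}
(A ∖ ((C ∩ B) ∩ A))' = {1,2,5,6,7,9,12}
(A ∖ ((C ∩ B) ∩ A))' △ A = {1,2,3,4,5,6,7,8,9,10,11,12,13}
((A ∖ ((C ∩ B) ∩ A))' △ A)' = {}
8 ∈ ((A ∖ ((B ∪ C) ∩ A))' △ A)' but 8 ∉ ((A ∖ ((C ∩ B) ∩ A))' △ A)', so they differ.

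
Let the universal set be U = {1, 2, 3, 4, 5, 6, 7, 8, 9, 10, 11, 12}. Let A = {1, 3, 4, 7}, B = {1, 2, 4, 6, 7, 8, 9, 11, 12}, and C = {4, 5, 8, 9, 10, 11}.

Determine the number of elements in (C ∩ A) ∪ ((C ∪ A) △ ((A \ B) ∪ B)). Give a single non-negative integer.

6

C ∩ A = {4}
C ∪ A = {1, 3, 4, 5, 7, 8, 9, 10, 11}
A \ B = {3}
(A \ B) ∪ B = {1, 2, 3, 4, 6, 7, 8, 9, 11, 12}
(C ∪ A) △ ((A \ B) ∪ B) = {2, 5, 6, 10, 12}
(C ∩ A) ∪ ((C ∪ A) △ ((A \ B) ∪ B)) = {2, 4, 5, 6, 10, 12}
|(C ∩ A) ∪ ((C ∪ A) △ ((A \ B) ∪ B))| = 6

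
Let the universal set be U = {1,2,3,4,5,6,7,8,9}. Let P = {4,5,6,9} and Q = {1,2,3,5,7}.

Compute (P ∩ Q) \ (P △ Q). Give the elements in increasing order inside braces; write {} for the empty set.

P ∩ Q = {5}
P △ Q = {1,2,3,4,6,7,9}
(P ∩ Q) \ (P △ Q) = {5}

{5}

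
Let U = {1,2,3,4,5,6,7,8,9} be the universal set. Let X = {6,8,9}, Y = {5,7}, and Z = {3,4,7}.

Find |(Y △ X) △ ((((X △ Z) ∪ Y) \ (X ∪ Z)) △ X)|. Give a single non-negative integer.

Y △ X = {5,6,7,8,9}
X △ Z = {3,4,6,7,8,9}
(X △ Z) ∪ Y = {3,4,5,6,7,8,9}
X ∪ Z = {3,4,6,7,8,9}
((X △ Z) ∪ Y) \ (X ∪ Z) = {5}
(((X △ Z) ∪ Y) \ (X ∪ Z)) △ X = {5,6,8,9}
(Y △ X) △ ((((X △ Z) ∪ Y) \ (X ∪ Z)) △ X) = {7}
|(Y △ X) △ ((((X △ Z) ∪ Y) \ (X ∪ Z)) △ X)| = 1

1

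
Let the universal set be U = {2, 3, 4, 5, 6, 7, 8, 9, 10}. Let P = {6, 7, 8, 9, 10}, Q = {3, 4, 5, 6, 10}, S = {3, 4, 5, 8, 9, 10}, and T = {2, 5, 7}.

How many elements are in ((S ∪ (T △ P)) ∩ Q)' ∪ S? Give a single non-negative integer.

T △ P = {2, 5, 6, 8, 9, 10}
S ∪ (T △ P) = {2, 3, 4, 5, 6, 8, 9, 10}
(S ∪ (T △ P)) ∩ Q = {3, 4, 5, 6, 10}
((S ∪ (T △ P)) ∩ Q)' = {2, 7, 8, 9}
((S ∪ (T △ P)) ∩ Q)' ∪ S = {2, 3, 4, 5, 7, 8, 9, 10}
|((S ∪ (T △ P)) ∩ Q)' ∪ S| = 8

8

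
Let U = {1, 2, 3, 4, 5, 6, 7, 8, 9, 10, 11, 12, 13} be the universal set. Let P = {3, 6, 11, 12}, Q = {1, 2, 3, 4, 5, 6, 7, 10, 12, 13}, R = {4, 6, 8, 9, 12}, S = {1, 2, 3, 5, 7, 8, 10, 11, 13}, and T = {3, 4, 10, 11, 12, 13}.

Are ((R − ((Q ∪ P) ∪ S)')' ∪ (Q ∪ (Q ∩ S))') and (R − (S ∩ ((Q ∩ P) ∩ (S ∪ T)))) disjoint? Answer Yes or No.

No

Q ∪ P = {1, 2, 3, 4, 5, 6, 7, 10, 11, 12, 13}
(Q ∪ P) ∪ S = {1, 2, 3, 4, 5, 6, 7, 8, 10, 11, 12, 13}
((Q ∪ P) ∪ S)' = {9}
R − ((Q ∪ P) ∪ S)' = {4, 6, 8, 12}
(R − ((Q ∪ P) ∪ S)')' = {1, 2, 3, 5, 7, 9, 10, 11, 13}
Q ∩ S = {1, 2, 3, 5, 7, 10, 13}
Q ∪ (Q ∩ S) = {1, 2, 3, 4, 5, 6, 7, 10, 12, 13}
(Q ∪ (Q ∩ S))' = {8, 9, 11}
(R − ((Q ∪ P) ∪ S)')' ∪ (Q ∪ (Q ∩ S))' = {1, 2, 3, 5, 7, 8, 9, 10, 11, 13}
Q ∩ P = {3, 6, 12}
S ∪ T = {1, 2, 3, 4, 5, 7, 8, 10, 11, 12, 13}
(Q ∩ P) ∩ (S ∪ T) = {3, 12}
S ∩ ((Q ∩ P) ∩ (S ∪ T)) = {3}
R − (S ∩ ((Q ∩ P) ∩ (S ∪ T))) = {4, 6, 8, 9, 12}
8 lies in both, so they are not disjoint.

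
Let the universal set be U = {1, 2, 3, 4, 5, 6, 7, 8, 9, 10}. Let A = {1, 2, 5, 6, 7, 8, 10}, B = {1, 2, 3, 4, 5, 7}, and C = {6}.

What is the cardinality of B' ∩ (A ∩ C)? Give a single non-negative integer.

1

B' = {6, 8, 9, 10}
A ∩ C = {6}
B' ∩ (A ∩ C) = {6}
|B' ∩ (A ∩ C)| = 1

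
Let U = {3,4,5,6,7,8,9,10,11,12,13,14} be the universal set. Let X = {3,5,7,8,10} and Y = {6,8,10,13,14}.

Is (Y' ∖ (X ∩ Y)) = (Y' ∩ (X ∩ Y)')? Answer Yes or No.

Yes

Y' = {3,4,5,7,9,11,12}
X ∩ Y = {8,10}
Y' ∖ (X ∩ Y) = {3,4,5,7,9,11,12}
(X ∩ Y)' = {3,4,5,6,7,9,11,12,13,14}
Y' ∩ (X ∩ Y)' = {3,4,5,7,9,11,12}
Both equal {3,4,5,7,9,11,12}, so Y' ∖ (X ∩ Y) = Y' ∩ (X ∩ Y)'.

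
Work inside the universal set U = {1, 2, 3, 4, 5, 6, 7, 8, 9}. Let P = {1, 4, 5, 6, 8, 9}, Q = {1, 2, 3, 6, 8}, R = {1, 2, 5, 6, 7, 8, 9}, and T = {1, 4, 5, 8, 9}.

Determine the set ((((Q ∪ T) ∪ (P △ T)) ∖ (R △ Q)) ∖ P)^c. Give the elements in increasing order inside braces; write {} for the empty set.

Q ∪ T = {1, 2, 3, 4, 5, 6, 8, 9}
P △ T = {6}
(Q ∪ T) ∪ (P △ T) = {1, 2, 3, 4, 5, 6, 8, 9}
R △ Q = {3, 5, 7, 9}
((Q ∪ T) ∪ (P △ T)) ∖ (R △ Q) = {1, 2, 4, 6, 8}
(((Q ∪ T) ∪ (P △ T)) ∖ (R △ Q)) ∖ P = {2}
((((Q ∪ T) ∪ (P △ T)) ∖ (R △ Q)) ∖ P)^c = {1, 3, 4, 5, 6, 7, 8, 9}

{1, 3, 4, 5, 6, 7, 8, 9}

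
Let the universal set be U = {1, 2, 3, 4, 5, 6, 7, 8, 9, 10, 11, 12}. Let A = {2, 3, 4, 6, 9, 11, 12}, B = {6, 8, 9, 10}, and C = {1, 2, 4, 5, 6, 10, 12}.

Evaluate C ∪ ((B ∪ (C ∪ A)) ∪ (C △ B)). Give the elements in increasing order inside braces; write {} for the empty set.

{1, 2, 3, 4, 5, 6, 8, 9, 10, 11, 12}

C ∪ A = {1, 2, 3, 4, 5, 6, 9, 10, 11, 12}
B ∪ (C ∪ A) = {1, 2, 3, 4, 5, 6, 8, 9, 10, 11, 12}
C △ B = {1, 2, 4, 5, 8, 9, 12}
(B ∪ (C ∪ A)) ∪ (C △ B) = {1, 2, 3, 4, 5, 6, 8, 9, 10, 11, 12}
C ∪ ((B ∪ (C ∪ A)) ∪ (C △ B)) = {1, 2, 3, 4, 5, 6, 8, 9, 10, 11, 12}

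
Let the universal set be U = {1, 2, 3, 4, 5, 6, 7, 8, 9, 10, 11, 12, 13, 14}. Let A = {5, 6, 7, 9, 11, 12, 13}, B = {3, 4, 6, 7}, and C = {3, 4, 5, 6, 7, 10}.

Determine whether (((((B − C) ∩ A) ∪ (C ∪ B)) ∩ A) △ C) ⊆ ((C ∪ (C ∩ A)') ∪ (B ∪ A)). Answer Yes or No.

B − C = {}
(B − C) ∩ A = {}
C ∪ B = {3, 4, 5, 6, 7, 10}
((B − C) ∩ A) ∪ (C ∪ B) = {3, 4, 5, 6, 7, 10}
(((B − C) ∩ A) ∪ (C ∪ B)) ∩ A = {5, 6, 7}
((((B − C) ∩ A) ∪ (C ∪ B)) ∩ A) △ C = {3, 4, 10}
C ∩ A = {5, 6, 7}
(C ∩ A)' = {1, 2, 3, 4, 8, 9, 10, 11, 12, 13, 14}
C ∪ (C ∩ A)' = {1, 2, 3, 4, 5, 6, 7, 8, 9, 10, 11, 12, 13, 14}
B ∪ A = {3, 4, 5, 6, 7, 9, 11, 12, 13}
(C ∪ (C ∩ A)') ∪ (B ∪ A) = {1, 2, 3, 4, 5, 6, 7, 8, 9, 10, 11, 12, 13, 14}
Every element of {3, 4, 10} is in {1, 2, 3, 4, 5, 6, 7, 8, 9, 10, 11, 12, 13, 14}, so ((((B − C) ∩ A) ∪ (C ∪ B)) ∩ A) △ C ⊆ (C ∪ (C ∩ A)') ∪ (B ∪ A).

Yes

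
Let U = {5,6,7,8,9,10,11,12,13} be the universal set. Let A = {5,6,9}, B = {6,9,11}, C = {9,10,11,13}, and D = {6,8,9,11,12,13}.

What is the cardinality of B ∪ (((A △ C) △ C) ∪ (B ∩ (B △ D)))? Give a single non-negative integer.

A △ C = {5,6,10,11,13}
(A △ C) △ C = {5,6,9}
B △ D = {8,12,13}
B ∩ (B △ D) = {}
((A △ C) △ C) ∪ (B ∩ (B △ D)) = {5,6,9}
B ∪ (((A △ C) △ C) ∪ (B ∩ (B △ D))) = {5,6,9,11}
|B ∪ (((A △ C) △ C) ∪ (B ∩ (B △ D)))| = 4

4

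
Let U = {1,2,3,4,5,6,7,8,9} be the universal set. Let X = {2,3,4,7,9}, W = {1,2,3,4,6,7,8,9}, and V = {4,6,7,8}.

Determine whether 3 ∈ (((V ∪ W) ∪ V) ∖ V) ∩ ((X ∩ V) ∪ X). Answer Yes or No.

3 ∉ V and 3 ∈ W, so 3 ∈ V ∪ W
3 ∈ (V ∪ W) and 3 ∉ V, so 3 ∈ (V ∪ W) ∪ V
3 ∈ ((V ∪ W) ∪ V) and 3 ∉ V, so 3 ∈ ((V ∪ W) ∪ V) ∖ V
3 ∈ X and 3 ∉ V, so 3 ∉ X ∩ V
3 ∉ (X ∩ V) and 3 ∈ X, so 3 ∈ (X ∩ V) ∪ X
3 ∈ (((V ∪ W) ∪ V) ∖ V) and 3 ∈ ((X ∩ V) ∪ X), so 3 ∈ (((V ∪ W) ∪ V) ∖ V) ∩ ((X ∩ V) ∪ X)

Yes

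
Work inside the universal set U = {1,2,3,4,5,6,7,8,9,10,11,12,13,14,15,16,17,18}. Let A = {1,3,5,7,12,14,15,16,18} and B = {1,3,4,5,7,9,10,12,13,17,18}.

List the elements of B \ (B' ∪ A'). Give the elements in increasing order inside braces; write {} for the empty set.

B' = {2,6,8,11,14,15,16}
A' = {2,4,6,8,9,10,11,13,17}
B' ∪ A' = {2,4,6,8,9,10,11,13,14,15,16,17}
B \ (B' ∪ A') = {1,3,5,7,12,18}

{1,3,5,7,12,18}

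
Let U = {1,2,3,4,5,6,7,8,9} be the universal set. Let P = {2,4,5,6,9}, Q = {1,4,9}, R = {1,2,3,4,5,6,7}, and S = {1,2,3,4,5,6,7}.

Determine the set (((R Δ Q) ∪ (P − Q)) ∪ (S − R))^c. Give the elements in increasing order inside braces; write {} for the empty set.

R Δ Q = {2,3,5,6,7,9}
P − Q = {2,5,6}
(R Δ Q) ∪ (P − Q) = {2,3,5,6,7,9}
S − R = {}
((R Δ Q) ∪ (P − Q)) ∪ (S − R) = {2,3,5,6,7,9}
(((R Δ Q) ∪ (P − Q)) ∪ (S − R))^c = {1,4,8}

{1,4,8}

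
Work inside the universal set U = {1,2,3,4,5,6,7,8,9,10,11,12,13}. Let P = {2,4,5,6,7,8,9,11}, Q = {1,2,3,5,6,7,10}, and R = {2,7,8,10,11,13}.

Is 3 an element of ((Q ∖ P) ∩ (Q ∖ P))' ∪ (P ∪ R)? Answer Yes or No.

No

3 ∈ Q and 3 ∉ P, so 3 ∈ Q ∖ P
3 ∈ Q and 3 ∉ P, so 3 ∈ Q ∖ P
3 ∈ (Q ∖ P) and 3 ∈ (Q ∖ P), so 3 ∈ (Q ∖ P) ∩ (Q ∖ P)
3 ∉ ((Q ∖ P) ∩ (Q ∖ P))' since 3 ∈ ((Q ∖ P) ∩ (Q ∖ P))
3 ∉ P and 3 ∉ R, so 3 ∉ P ∪ R
3 ∉ ((Q ∖ P) ∩ (Q ∖ P))' and 3 ∉ (P ∪ R), so 3 ∉ ((Q ∖ P) ∩ (Q ∖ P))' ∪ (P ∪ R)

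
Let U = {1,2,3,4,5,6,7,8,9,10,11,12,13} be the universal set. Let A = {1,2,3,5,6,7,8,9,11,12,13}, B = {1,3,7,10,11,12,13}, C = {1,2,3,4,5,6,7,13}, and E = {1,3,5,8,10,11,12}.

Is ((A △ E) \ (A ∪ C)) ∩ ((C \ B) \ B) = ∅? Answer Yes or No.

Yes

A △ E = {2,6,7,9,10,13}
A ∪ C = {1,2,3,4,5,6,7,8,9,11,12,13}
(A △ E) \ (A ∪ C) = {10}
C \ B = {2,4,5,6}
(C \ B) \ B = {2,4,5,6}
{10} and {2,4,5,6} share no elements.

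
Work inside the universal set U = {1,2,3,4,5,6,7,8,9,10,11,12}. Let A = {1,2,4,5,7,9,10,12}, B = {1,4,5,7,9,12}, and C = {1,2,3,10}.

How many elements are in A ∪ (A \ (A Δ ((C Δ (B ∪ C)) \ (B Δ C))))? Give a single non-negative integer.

8

B ∪ C = {1,2,3,4,5,7,9,10,12}
C Δ (B ∪ C) = {4,5,7,9,12}
B Δ C = {2,3,4,5,7,9,10,12}
(C Δ (B ∪ C)) \ (B Δ C) = {}
A Δ ((C Δ (B ∪ C)) \ (B Δ C)) = {1,2,4,5,7,9,10,12}
A \ (A Δ ((C Δ (B ∪ C)) \ (B Δ C))) = {}
A ∪ (A \ (A Δ ((C Δ (B ∪ C)) \ (B Δ C)))) = {1,2,4,5,7,9,10,12}
|A ∪ (A \ (A Δ ((C Δ (B ∪ C)) \ (B Δ C))))| = 8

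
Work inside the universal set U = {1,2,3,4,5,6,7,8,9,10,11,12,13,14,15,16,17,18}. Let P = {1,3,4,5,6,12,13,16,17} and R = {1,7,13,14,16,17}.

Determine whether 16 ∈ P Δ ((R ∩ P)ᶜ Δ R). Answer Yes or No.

No

16 ∈ R and 16 ∈ P, so 16 ∈ R ∩ P
16 ∉ (R ∩ P)ᶜ since 16 ∈ (R ∩ P)
16 ∉ (R ∩ P)ᶜ and 16 ∈ R, so 16 ∈ (R ∩ P)ᶜ Δ R
16 ∈ P and 16 ∈ ((R ∩ P)ᶜ Δ R), so 16 ∉ P Δ ((R ∩ P)ᶜ Δ R)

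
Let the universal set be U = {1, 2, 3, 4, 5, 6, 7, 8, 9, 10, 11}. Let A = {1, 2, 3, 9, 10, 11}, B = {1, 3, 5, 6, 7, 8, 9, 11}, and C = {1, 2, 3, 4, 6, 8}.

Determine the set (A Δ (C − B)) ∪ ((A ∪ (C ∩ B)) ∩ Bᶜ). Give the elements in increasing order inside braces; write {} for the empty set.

C − B = {2, 4}
A Δ (C − B) = {1, 3, 4, 9, 10, 11}
C ∩ B = {1, 3, 6, 8}
A ∪ (C ∩ B) = {1, 2, 3, 6, 8, 9, 10, 11}
Bᶜ = {2, 4, 10}
(A ∪ (C ∩ B)) ∩ Bᶜ = {2, 10}
(A Δ (C − B)) ∪ ((A ∪ (C ∩ B)) ∩ Bᶜ) = {1, 2, 3, 4, 9, 10, 11}

{1, 2, 3, 4, 9, 10, 11}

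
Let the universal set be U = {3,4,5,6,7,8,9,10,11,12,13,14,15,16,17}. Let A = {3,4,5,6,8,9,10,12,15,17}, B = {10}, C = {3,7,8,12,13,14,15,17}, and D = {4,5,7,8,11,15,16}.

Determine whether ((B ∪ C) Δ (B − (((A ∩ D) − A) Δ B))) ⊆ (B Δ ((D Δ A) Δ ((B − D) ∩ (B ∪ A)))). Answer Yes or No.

No

B ∪ C = {3,7,8,10,12,13,14,15,17}
A ∩ D = {4,5,8,15}
(A ∩ D) − A = {}
((A ∩ D) − A) Δ B = {10}
B − (((A ∩ D) − A) Δ B) = {}
(B ∪ C) Δ (B − (((A ∩ D) − A) Δ B)) = {3,7,8,10,12,13,14,15,17}
D Δ A = {3,6,7,9,10,11,12,16,17}
B − D = {10}
B ∪ A = {3,4,5,6,8,9,10,12,15,17}
(B − D) ∩ (B ∪ A) = {10}
(D Δ A) Δ ((B − D) ∩ (B ∪ A)) = {3,6,7,9,11,12,16,17}
B Δ ((D Δ A) Δ ((B − D) ∩ (B ∪ A))) = {3,6,7,9,10,11,12,16,17}
8 ∈ (B ∪ C) Δ (B − (((A ∩ D) − A) Δ B)) but 8 ∉ B Δ ((D Δ A) Δ ((B − D) ∩ (B ∪ A))), so the inclusion fails.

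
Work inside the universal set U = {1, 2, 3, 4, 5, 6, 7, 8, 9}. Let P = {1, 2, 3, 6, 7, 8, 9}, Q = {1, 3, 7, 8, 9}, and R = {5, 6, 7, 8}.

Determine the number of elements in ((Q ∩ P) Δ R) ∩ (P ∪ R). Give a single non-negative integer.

5

Q ∩ P = {1, 3, 7, 8, 9}
(Q ∩ P) Δ R = {1, 3, 5, 6, 9}
P ∪ R = {1, 2, 3, 5, 6, 7, 8, 9}
((Q ∩ P) Δ R) ∩ (P ∪ R) = {1, 3, 5, 6, 9}
|((Q ∩ P) Δ R) ∩ (P ∪ R)| = 5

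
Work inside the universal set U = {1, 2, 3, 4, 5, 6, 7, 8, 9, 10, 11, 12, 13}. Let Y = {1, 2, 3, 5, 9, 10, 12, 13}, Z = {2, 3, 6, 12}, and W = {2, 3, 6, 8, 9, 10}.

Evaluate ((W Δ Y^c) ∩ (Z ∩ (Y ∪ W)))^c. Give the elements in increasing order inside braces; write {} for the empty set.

Y^c = {4, 6, 7, 8, 11}
W Δ Y^c = {2, 3, 4, 7, 9, 10, 11}
Y ∪ W = {1, 2, 3, 5, 6, 8, 9, 10, 12, 13}
Z ∩ (Y ∪ W) = {2, 3, 6, 12}
(W Δ Y^c) ∩ (Z ∩ (Y ∪ W)) = {2, 3}
((W Δ Y^c) ∩ (Z ∩ (Y ∪ W)))^c = {1, 4, 5, 6, 7, 8, 9, 10, 11, 12, 13}

{1, 4, 5, 6, 7, 8, 9, 10, 11, 12, 13}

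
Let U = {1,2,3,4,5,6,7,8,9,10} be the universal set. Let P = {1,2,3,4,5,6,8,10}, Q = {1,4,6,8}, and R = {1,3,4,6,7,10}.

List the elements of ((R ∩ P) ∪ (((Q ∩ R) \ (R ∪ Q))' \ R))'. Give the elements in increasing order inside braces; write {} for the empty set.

R ∩ P = {1,3,4,6,10}
Q ∩ R = {1,4,6}
R ∪ Q = {1,3,4,6,7,8,10}
(Q ∩ R) \ (R ∪ Q) = {}
((Q ∩ R) \ (R ∪ Q))' = {1,2,3,4,5,6,7,8,9,10}
((Q ∩ R) \ (R ∪ Q))' \ R = {2,5,8,9}
(R ∩ P) ∪ (((Q ∩ R) \ (R ∪ Q))' \ R) = {1,2,3,4,5,6,8,9,10}
((R ∩ P) ∪ (((Q ∩ R) \ (R ∪ Q))' \ R))' = {7}

{7}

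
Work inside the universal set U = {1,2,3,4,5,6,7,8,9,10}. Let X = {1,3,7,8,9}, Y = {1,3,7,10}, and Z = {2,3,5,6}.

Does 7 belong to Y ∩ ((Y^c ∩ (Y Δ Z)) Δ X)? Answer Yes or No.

Yes

7 ∈ Y, so 7 ∉ Y^c
7 ∈ Y and 7 ∉ Z, so 7 ∈ Y Δ Z
7 ∉ Y^c and 7 ∈ (Y Δ Z), so 7 ∉ Y^c ∩ (Y Δ Z)
7 ∉ (Y^c ∩ (Y Δ Z)) and 7 ∈ X, so 7 ∈ (Y^c ∩ (Y Δ Z)) Δ X
7 ∈ Y and 7 ∈ ((Y^c ∩ (Y Δ Z)) Δ X), so 7 ∈ Y ∩ ((Y^c ∩ (Y Δ Z)) Δ X)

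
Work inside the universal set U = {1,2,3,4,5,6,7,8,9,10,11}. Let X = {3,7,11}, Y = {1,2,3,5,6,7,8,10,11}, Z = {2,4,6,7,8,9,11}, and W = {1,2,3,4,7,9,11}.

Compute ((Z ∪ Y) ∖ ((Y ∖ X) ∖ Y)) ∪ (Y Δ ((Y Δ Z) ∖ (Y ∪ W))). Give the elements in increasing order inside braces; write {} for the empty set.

Z ∪ Y = {1,2,3,4,5,6,7,8,9,10,11}
Y ∖ X = {1,2,5,6,8,10}
(Y ∖ X) ∖ Y = {}
(Z ∪ Y) ∖ ((Y ∖ X) ∖ Y) = {1,2,3,4,5,6,7,8,9,10,11}
Y Δ Z = {1,3,4,5,9,10}
Y ∪ W = {1,2,3,4,5,6,7,8,9,10,11}
(Y Δ Z) ∖ (Y ∪ W) = {}
Y Δ ((Y Δ Z) ∖ (Y ∪ W)) = {1,2,3,5,6,7,8,10,11}
((Z ∪ Y) ∖ ((Y ∖ X) ∖ Y)) ∪ (Y Δ ((Y Δ Z) ∖ (Y ∪ W))) = {1,2,3,4,5,6,7,8,9,10,11}

{1,2,3,4,5,6,7,8,9,10,11}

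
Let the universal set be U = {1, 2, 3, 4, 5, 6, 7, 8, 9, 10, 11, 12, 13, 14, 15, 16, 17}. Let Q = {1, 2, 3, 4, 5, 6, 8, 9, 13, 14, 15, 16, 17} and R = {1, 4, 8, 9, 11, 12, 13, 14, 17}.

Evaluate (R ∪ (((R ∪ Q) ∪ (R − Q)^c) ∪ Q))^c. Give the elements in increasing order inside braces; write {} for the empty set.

{}

R ∪ Q = {1, 2, 3, 4, 5, 6, 8, 9, 11, 12, 13, 14, 15, 16, 17}
R − Q = {11, 12}
(R − Q)^c = {1, 2, 3, 4, 5, 6, 7, 8, 9, 10, 13, 14, 15, 16, 17}
(R ∪ Q) ∪ (R − Q)^c = {1, 2, 3, 4, 5, 6, 7, 8, 9, 10, 11, 12, 13, 14, 15, 16, 17}
((R ∪ Q) ∪ (R − Q)^c) ∪ Q = {1, 2, 3, 4, 5, 6, 7, 8, 9, 10, 11, 12, 13, 14, 15, 16, 17}
R ∪ (((R ∪ Q) ∪ (R − Q)^c) ∪ Q) = {1, 2, 3, 4, 5, 6, 7, 8, 9, 10, 11, 12, 13, 14, 15, 16, 17}
(R ∪ (((R ∪ Q) ∪ (R − Q)^c) ∪ Q))^c = {}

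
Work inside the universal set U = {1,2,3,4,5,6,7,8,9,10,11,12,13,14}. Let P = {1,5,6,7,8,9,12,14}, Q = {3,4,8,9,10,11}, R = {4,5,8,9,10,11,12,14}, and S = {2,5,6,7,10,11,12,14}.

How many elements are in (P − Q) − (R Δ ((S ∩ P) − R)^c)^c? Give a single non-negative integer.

P − Q = {1,5,6,7,12,14}
S ∩ P = {5,6,7,12,14}
(S ∩ P) − R = {6,7}
((S ∩ P) − R)^c = {1,2,3,4,5,8,9,10,11,12,13,14}
R Δ ((S ∩ P) − R)^c = {1,2,3,13}
(R Δ ((S ∩ P) − R)^c)^c = {4,5,6,7,8,9,10,11,12,14}
(P − Q) − (R Δ ((S ∩ P) − R)^c)^c = {1}
|(P − Q) − (R Δ ((S ∩ P) − R)^c)^c| = 1

1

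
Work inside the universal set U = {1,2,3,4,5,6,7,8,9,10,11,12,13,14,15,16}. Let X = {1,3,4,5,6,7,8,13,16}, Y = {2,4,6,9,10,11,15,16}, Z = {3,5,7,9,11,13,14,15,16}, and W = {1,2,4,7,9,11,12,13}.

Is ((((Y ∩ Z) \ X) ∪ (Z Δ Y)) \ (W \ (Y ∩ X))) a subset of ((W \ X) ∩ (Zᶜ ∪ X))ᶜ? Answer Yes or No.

Y ∩ Z = {9,11,15,16}
(Y ∩ Z) \ X = {9,11,15}
Z Δ Y = {2,3,4,5,6,7,10,13,14}
((Y ∩ Z) \ X) ∪ (Z Δ Y) = {2,3,4,5,6,7,9,10,11,13,14,15}
Y ∩ X = {4,6,16}
W \ (Y ∩ X) = {1,2,7,9,11,12,13}
(((Y ∩ Z) \ X) ∪ (Z Δ Y)) \ (W \ (Y ∩ X)) = {3,4,5,6,10,14,15}
W \ X = {2,9,11,12}
Zᶜ = {1,2,4,6,8,10,12}
Zᶜ ∪ X = {1,2,3,4,5,6,7,8,10,12,13,16}
(W \ X) ∩ (Zᶜ ∪ X) = {2,12}
((W \ X) ∩ (Zᶜ ∪ X))ᶜ = {1,3,4,5,6,7,8,9,10,11,13,14,15,16}
Every element of {3,4,5,6,10,14,15} is in {1,3,4,5,6,7,8,9,10,11,13,14,15,16}, so (((Y ∩ Z) \ X) ∪ (Z Δ Y)) \ (W \ (Y ∩ X)) ⊆ ((W \ X) ∩ (Zᶜ ∪ X))ᶜ.

Yes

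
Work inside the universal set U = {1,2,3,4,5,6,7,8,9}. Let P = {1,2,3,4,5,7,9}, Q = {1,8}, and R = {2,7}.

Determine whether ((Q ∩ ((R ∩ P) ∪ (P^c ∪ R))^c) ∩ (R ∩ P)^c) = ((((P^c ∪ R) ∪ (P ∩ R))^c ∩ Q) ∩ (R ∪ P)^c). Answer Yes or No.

R ∩ P = {2,7}
P^c = {6,8}
P^c ∪ R = {2,6,7,8}
(R ∩ P) ∪ (P^c ∪ R) = {2,6,7,8}
((R ∩ P) ∪ (P^c ∪ R))^c = {1,3,4,5,9}
Q ∩ ((R ∩ P) ∪ (P^c ∪ R))^c = {1}
(R ∩ P)^c = {1,3,4,5,6,8,9}
(Q ∩ ((R ∩ P) ∪ (P^c ∪ R))^c) ∩ (R ∩ P)^c = {1}
P ∩ R = {2,7}
(P^c ∪ R) ∪ (P ∩ R) = {2,6,7,8}
((P^c ∪ R) ∪ (P ∩ R))^c = {1,3,4,5,9}
((P^c ∪ R) ∪ (P ∩ R))^c ∩ Q = {1}
R ∪ P = {1,2,3,4,5,7,9}
(R ∪ P)^c = {6,8}
(((P^c ∪ R) ∪ (P ∩ R))^c ∩ Q) ∩ (R ∪ P)^c = {}
1 ∈ (Q ∩ ((R ∩ P) ∪ (P^c ∪ R))^c) ∩ (R ∩ P)^c but 1 ∉ (((P^c ∪ R) ∪ (P ∩ R))^c ∩ Q) ∩ (R ∪ P)^c, so they differ.

No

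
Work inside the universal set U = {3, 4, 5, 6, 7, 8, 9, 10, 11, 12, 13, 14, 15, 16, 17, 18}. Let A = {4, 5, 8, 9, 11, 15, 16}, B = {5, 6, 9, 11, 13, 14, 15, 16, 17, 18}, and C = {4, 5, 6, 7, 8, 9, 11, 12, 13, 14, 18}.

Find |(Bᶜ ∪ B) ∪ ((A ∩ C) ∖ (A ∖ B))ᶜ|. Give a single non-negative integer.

16

Bᶜ = {3, 4, 7, 8, 10, 12}
Bᶜ ∪ B = {3, 4, 5, 6, 7, 8, 9, 10, 11, 12, 13, 14, 15, 16, 17, 18}
A ∩ C = {4, 5, 8, 9, 11}
A ∖ B = {4, 8}
(A ∩ C) ∖ (A ∖ B) = {5, 9, 11}
((A ∩ C) ∖ (A ∖ B))ᶜ = {3, 4, 6, 7, 8, 10, 12, 13, 14, 15, 16, 17, 18}
(Bᶜ ∪ B) ∪ ((A ∩ C) ∖ (A ∖ B))ᶜ = {3, 4, 5, 6, 7, 8, 9, 10, 11, 12, 13, 14, 15, 16, 17, 18}
|(Bᶜ ∪ B) ∪ ((A ∩ C) ∖ (A ∖ B))ᶜ| = 16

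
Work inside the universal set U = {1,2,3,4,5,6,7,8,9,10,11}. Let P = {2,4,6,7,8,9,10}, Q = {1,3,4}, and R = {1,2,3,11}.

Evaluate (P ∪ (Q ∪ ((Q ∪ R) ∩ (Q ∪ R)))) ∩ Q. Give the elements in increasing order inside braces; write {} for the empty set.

Q ∪ R = {1,2,3,4,11}
(Q ∪ R) ∩ (Q ∪ R) = {1,2,3,4,11}
Q ∪ ((Q ∪ R) ∩ (Q ∪ R)) = {1,2,3,4,11}
P ∪ (Q ∪ ((Q ∪ R) ∩ (Q ∪ R))) = {1,2,3,4,6,7,8,9,10,11}
(P ∪ (Q ∪ ((Q ∪ R) ∩ (Q ∪ R)))) ∩ Q = {1,3,4}

{1,3,4}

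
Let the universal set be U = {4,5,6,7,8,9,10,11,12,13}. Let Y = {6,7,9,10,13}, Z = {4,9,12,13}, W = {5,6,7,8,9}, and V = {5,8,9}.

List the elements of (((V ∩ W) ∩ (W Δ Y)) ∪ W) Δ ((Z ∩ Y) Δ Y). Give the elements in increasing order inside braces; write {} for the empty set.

V ∩ W = {5,8,9}
W Δ Y = {5,8,10,13}
(V ∩ W) ∩ (W Δ Y) = {5,8}
((V ∩ W) ∩ (W Δ Y)) ∪ W = {5,6,7,8,9}
Z ∩ Y = {9,13}
(Z ∩ Y) Δ Y = {6,7,10}
(((V ∩ W) ∩ (W Δ Y)) ∪ W) Δ ((Z ∩ Y) Δ Y) = {5,8,9,10}

{5,8,9,10}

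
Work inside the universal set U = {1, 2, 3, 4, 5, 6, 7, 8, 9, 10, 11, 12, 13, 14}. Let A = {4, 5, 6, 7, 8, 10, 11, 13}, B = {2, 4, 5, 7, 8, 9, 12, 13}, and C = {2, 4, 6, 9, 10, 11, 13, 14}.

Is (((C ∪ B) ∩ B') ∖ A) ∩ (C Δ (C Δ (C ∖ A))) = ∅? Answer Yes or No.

C ∪ B = {2, 4, 5, 6, 7, 8, 9, 10, 11, 12, 13, 14}
B' = {1, 3, 6, 10, 11, 14}
(C ∪ B) ∩ B' = {6, 10, 11, 14}
((C ∪ B) ∩ B') ∖ A = {14}
C ∖ A = {2, 9, 14}
C Δ (C ∖ A) = {4, 6, 10, 11, 13}
C Δ (C Δ (C ∖ A)) = {2, 9, 14}
14 lies in both, so they are not disjoint.

No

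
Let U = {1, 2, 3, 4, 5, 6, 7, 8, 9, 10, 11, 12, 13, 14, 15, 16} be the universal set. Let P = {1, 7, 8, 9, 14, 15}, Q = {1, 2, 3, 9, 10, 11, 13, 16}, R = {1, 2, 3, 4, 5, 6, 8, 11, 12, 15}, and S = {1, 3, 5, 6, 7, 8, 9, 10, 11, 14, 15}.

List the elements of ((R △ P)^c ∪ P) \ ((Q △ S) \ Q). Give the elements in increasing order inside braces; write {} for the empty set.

R △ P = {2, 3, 4, 5, 6, 7, 9, 11, 12, 14}
(R △ P)^c = {1, 8, 10, 13, 15, 16}
(R △ P)^c ∪ P = {1, 7, 8, 9, 10, 13, 14, 15, 16}
Q △ S = {2, 5, 6, 7, 8, 13, 14, 15, 16}
(Q △ S) \ Q = {5, 6, 7, 8, 14, 15}
((R △ P)^c ∪ P) \ ((Q △ S) \ Q) = {1, 9, 10, 13, 16}

{1, 9, 10, 13, 16}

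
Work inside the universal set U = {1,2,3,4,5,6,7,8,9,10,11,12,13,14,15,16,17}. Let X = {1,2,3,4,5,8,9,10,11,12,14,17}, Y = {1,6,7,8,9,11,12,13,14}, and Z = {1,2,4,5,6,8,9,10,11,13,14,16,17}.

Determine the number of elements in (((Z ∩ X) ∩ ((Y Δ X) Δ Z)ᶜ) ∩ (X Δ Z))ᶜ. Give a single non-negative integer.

Z ∩ X = {1,2,4,5,8,9,10,11,14,17}
Y Δ X = {2,3,4,5,6,7,10,13,17}
(Y Δ X) Δ Z = {1,3,7,8,9,11,14,16}
((Y Δ X) Δ Z)ᶜ = {2,4,5,6,10,12,13,15,17}
(Z ∩ X) ∩ ((Y Δ X) Δ Z)ᶜ = {2,4,5,10,17}
X Δ Z = {3,6,12,13,16}
((Z ∩ X) ∩ ((Y Δ X) Δ Z)ᶜ) ∩ (X Δ Z) = {}
(((Z ∩ X) ∩ ((Y Δ X) Δ Z)ᶜ) ∩ (X Δ Z))ᶜ = {1,2,3,4,5,6,7,8,9,10,11,12,13,14,15,16,17}
|(((Z ∩ X) ∩ ((Y Δ X) Δ Z)ᶜ) ∩ (X Δ Z))ᶜ| = 17

17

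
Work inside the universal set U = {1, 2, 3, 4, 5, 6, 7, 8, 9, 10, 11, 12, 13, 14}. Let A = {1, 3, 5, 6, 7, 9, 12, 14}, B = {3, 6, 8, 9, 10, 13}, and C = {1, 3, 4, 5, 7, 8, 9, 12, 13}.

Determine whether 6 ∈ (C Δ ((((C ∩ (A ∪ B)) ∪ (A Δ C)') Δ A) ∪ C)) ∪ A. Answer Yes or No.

6 ∈ A and 6 ∈ B, so 6 ∈ A ∪ B
6 ∉ C and 6 ∈ (A ∪ B), so 6 ∉ C ∩ (A ∪ B)
6 ∈ A and 6 ∉ C, so 6 ∈ A Δ C
6 ∉ (A Δ C)' since 6 ∈ (A Δ C)
6 ∉ (C ∩ (A ∪ B)) and 6 ∉ (A Δ C)', so 6 ∉ (C ∩ (A ∪ B)) ∪ (A Δ C)'
6 ∉ ((C ∩ (A ∪ B)) ∪ (A Δ C)') and 6 ∈ A, so 6 ∈ ((C ∩ (A ∪ B)) ∪ (A Δ C)') Δ A
6 ∈ (((C ∩ (A ∪ B)) ∪ (A Δ C)') Δ A) and 6 ∉ C, so 6 ∈ (((C ∩ (A ∪ B)) ∪ (A Δ C)') Δ A) ∪ C
6 ∉ C and 6 ∈ ((((C ∩ (A ∪ B)) ∪ (A Δ C)') Δ A) ∪ C), so 6 ∈ C Δ ((((C ∩ (A ∪ B)) ∪ (A Δ C)') Δ A) ∪ C)
6 ∈ (C Δ ((((C ∩ (A ∪ B)) ∪ (A Δ C)') Δ A) ∪ C)) and 6 ∈ A, so 6 ∈ (C Δ ((((C ∩ (A ∪ B)) ∪ (A Δ C)') Δ A) ∪ C)) ∪ A

Yes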